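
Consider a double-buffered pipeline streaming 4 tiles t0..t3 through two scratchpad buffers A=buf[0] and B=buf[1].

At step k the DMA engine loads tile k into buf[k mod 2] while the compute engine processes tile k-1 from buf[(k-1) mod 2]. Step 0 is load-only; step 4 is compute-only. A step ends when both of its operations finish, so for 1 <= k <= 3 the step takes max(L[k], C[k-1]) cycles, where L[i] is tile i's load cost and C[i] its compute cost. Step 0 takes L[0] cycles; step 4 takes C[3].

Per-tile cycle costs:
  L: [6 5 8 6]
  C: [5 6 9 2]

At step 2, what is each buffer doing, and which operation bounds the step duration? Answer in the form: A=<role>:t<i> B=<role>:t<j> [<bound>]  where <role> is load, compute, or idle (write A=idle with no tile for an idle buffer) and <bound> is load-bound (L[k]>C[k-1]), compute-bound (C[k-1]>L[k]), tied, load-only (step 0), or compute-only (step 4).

step 2: A=load:t2 B=compute:t1 [load-bound]

k=0 load=t0/6c comp=- wait=6 total=6
k=1 load=t1/5c comp=t0/5c wait=5 total=11
k=2 load=t2/8c comp=t1/6c wait=8 total=19
k=3 load=t3/6c comp=t2/9c wait=9 total=28
k=4 load=- comp=t3/2c wait=2 total=30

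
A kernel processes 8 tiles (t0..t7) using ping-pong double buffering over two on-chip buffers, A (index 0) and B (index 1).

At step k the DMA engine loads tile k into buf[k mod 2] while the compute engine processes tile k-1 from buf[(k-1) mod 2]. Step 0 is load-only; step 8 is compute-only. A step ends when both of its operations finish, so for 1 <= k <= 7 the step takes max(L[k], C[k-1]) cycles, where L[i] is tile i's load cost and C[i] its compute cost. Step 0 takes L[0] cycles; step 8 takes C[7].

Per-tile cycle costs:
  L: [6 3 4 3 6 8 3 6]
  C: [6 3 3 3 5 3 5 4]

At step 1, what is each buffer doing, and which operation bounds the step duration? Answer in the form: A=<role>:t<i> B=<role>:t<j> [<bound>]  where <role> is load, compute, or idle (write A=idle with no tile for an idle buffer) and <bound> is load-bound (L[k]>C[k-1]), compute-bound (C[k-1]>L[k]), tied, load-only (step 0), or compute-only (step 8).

k=0 load=t0/6c comp=- wait=6 total=6
k=1 load=t1/3c comp=t0/6c wait=6 total=12
k=2 load=t2/4c comp=t1/3c wait=4 total=16
k=3 load=t3/3c comp=t2/3c wait=3 total=19
k=4 load=t4/6c comp=t3/3c wait=6 total=25
k=5 load=t5/8c comp=t4/5c wait=8 total=33
k=6 load=t6/3c comp=t5/3c wait=3 total=36
k=7 load=t7/6c comp=t6/5c wait=6 total=42
k=8 load=- comp=t7/4c wait=4 total=46

step 1: A=compute:t0 B=load:t1 [compute-bound]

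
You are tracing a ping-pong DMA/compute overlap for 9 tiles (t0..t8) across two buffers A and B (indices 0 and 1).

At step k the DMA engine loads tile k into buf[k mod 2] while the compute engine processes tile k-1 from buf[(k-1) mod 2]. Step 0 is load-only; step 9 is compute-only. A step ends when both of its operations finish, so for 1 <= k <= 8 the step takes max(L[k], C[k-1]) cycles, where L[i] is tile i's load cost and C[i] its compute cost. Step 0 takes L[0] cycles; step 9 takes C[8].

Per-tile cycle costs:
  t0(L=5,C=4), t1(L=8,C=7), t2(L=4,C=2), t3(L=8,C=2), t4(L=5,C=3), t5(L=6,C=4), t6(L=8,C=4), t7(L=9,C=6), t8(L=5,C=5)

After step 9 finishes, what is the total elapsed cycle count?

step 0: L[0]=5 → dur=5, Σ=5 | A=load:t0 B=idle [load-only]
step 1: L[1]=8 C[0]=4 → dur=8, Σ=13 | A=compute:t0 B=load:t1 [load-bound]
step 2: L[2]=4 C[1]=7 → dur=7, Σ=20 | A=load:t2 B=compute:t1 [compute-bound]
step 3: L[3]=8 C[2]=2 → dur=8, Σ=28 | A=compute:t2 B=load:t3 [load-bound]
step 4: L[4]=5 C[3]=2 → dur=5, Σ=33 | A=load:t4 B=compute:t3 [load-bound]
step 5: L[5]=6 C[4]=3 → dur=6, Σ=39 | A=compute:t4 B=load:t5 [load-bound]
step 6: L[6]=8 C[5]=4 → dur=8, Σ=47 | A=load:t6 B=compute:t5 [load-bound]
step 7: L[7]=9 C[6]=4 → dur=9, Σ=56 | A=compute:t6 B=load:t7 [load-bound]
step 8: L[8]=5 C[7]=6 → dur=6, Σ=62 | A=load:t8 B=compute:t7 [compute-bound]
step 9: C[8]=5 → dur=5, Σ=67 | A=compute:t8 B=idle [compute-only]

end_cycle[9] = 67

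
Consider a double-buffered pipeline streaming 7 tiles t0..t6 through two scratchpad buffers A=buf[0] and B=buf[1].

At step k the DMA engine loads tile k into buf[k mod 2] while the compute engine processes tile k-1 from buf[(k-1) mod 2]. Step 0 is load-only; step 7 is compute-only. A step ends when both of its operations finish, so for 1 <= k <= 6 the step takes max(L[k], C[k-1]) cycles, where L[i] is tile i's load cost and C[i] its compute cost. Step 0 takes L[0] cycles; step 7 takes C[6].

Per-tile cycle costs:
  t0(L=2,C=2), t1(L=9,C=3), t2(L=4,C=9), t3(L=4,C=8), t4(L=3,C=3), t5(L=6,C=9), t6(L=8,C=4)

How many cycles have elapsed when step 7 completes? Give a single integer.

  0. 2=2c; end=2; A:t0 B:-
  1. max(9,2)=9c; end=11; A:t0 B:t1
  2. max(4,3)=4c; end=15; A:t2 B:t1
  3. max(4,9)=9c; end=24; A:t2 B:t3
  4. max(3,8)=8c; end=32; A:t4 B:t3
  5. max(6,3)=6c; end=38; A:t4 B:t5
  6. max(8,9)=9c; end=47; A:t6 B:t5
  7. 4=4c; end=51; A:t6 B:t5

end_cycle[7] = 51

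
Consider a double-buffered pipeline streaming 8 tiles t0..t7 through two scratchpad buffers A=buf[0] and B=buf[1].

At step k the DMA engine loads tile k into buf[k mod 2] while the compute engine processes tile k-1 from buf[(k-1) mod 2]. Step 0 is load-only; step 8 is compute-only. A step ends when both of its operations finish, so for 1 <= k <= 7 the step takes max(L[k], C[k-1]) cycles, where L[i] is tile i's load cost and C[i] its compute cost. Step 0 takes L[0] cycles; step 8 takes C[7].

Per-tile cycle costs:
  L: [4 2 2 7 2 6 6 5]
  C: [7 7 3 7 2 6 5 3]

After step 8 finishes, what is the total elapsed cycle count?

end_cycle[8] = 52

k=0 load=t0/4c comp=- wait=4 total=4
k=1 load=t1/2c comp=t0/7c wait=7 total=11
k=2 load=t2/2c comp=t1/7c wait=7 total=18
k=3 load=t3/7c comp=t2/3c wait=7 total=25
k=4 load=t4/2c comp=t3/7c wait=7 total=32
k=5 load=t5/6c comp=t4/2c wait=6 total=38
k=6 load=t6/6c comp=t5/6c wait=6 total=44
k=7 load=t7/5c comp=t6/5c wait=5 total=49
k=8 load=- comp=t7/3c wait=3 total=52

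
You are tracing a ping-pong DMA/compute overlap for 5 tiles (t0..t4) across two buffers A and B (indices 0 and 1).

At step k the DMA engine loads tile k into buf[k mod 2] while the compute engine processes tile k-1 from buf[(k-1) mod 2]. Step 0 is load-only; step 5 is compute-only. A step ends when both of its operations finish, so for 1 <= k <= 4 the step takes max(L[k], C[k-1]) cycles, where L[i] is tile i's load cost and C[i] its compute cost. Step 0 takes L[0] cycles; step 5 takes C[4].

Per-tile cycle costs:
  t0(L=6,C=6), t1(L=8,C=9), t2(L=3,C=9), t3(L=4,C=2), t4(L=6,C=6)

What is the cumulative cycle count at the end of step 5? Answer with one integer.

end_cycle[5] = 44

  0. 6=6c; end=6; A:t0 B:-
  1. max(8,6)=8c; end=14; A:t0 B:t1
  2. max(3,9)=9c; end=23; A:t2 B:t1
  3. max(4,9)=9c; end=32; A:t2 B:t3
  4. max(6,2)=6c; end=38; A:t4 B:t3
  5. 6=6c; end=44; A:t4 B:t3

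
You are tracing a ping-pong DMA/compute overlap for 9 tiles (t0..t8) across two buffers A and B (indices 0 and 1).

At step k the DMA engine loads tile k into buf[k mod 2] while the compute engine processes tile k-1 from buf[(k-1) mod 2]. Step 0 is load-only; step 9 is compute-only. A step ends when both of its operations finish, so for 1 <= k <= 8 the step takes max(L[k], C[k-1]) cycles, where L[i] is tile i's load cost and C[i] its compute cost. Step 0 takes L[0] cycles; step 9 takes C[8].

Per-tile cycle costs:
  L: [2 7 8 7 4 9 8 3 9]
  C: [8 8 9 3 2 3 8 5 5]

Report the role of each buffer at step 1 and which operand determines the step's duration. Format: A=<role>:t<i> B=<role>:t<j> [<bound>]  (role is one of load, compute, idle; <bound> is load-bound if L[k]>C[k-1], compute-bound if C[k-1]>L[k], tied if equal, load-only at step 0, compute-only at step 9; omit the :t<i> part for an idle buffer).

k=0 load=t0/2c comp=- wait=2 total=2
k=1 load=t1/7c comp=t0/8c wait=8 total=10
k=2 load=t2/8c comp=t1/8c wait=8 total=18
k=3 load=t3/7c comp=t2/9c wait=9 total=27
k=4 load=t4/4c comp=t3/3c wait=4 total=31
k=5 load=t5/9c comp=t4/2c wait=9 total=40
k=6 load=t6/8c comp=t5/3c wait=8 total=48
k=7 load=t7/3c comp=t6/8c wait=8 total=56
k=8 load=t8/9c comp=t7/5c wait=9 total=65
k=9 load=- comp=t8/5c wait=5 total=70

step 1: A=compute:t0 B=load:t1 [compute-bound]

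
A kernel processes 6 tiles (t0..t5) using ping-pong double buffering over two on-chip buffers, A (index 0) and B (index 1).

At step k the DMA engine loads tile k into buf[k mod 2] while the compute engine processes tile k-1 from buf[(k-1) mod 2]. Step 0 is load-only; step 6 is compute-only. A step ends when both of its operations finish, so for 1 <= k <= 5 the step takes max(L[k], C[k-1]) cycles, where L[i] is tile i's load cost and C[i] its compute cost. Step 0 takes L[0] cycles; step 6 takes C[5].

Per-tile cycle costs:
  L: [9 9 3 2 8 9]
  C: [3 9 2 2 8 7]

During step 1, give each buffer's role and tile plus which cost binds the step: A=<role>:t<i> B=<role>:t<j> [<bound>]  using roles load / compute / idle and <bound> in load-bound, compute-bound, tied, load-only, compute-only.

step 1: A=compute:t0 B=load:t1 [load-bound]

step 0: L[0]=9 → dur=9, Σ=9 | A=load:t0 B=idle [load-only]
step 1: L[1]=9 C[0]=3 → dur=9, Σ=18 | A=compute:t0 B=load:t1 [load-bound]
step 2: L[2]=3 C[1]=9 → dur=9, Σ=27 | A=load:t2 B=compute:t1 [compute-bound]
step 3: L[3]=2 C[2]=2 → dur=2, Σ=29 | A=compute:t2 B=load:t3 [tied]
step 4: L[4]=8 C[3]=2 → dur=8, Σ=37 | A=load:t4 B=compute:t3 [load-bound]
step 5: L[5]=9 C[4]=8 → dur=9, Σ=46 | A=compute:t4 B=load:t5 [load-bound]
step 6: C[5]=7 → dur=7, Σ=53 | A=idle B=compute:t5 [compute-only]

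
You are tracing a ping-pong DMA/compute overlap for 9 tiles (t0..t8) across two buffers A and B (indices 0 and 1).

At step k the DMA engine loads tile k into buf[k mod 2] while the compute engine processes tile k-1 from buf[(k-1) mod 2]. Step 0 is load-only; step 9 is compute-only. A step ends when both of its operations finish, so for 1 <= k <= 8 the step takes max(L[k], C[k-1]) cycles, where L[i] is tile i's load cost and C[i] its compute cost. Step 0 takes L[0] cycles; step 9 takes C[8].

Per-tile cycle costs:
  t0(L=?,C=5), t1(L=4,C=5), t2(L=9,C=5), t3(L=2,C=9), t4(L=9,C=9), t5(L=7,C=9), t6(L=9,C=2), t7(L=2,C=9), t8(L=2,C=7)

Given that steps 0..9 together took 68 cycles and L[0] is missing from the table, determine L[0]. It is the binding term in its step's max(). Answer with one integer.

step 0 | dur = L[0]=? = L[0]  (unknown; binding)
step 1 | dur = max(L[1]=4, C[0]=5) = 5
step 2 | dur = max(L[2]=9, C[1]=5) = 9
step 3 | dur = max(L[3]=2, C[2]=5) = 5
step 4 | dur = max(L[4]=9, C[3]=9) = 9
step 5 | dur = max(L[5]=7, C[4]=9) = 9
step 6 | dur = max(L[6]=9, C[5]=9) = 9
step 7 | dur = max(L[7]=2, C[6]=2) = 2
step 8 | dur = max(L[8]=2, C[7]=9) = 9
step 9 | dur = C[8]=7 = 7
sum of known step durations = 64
dur[0] = total - known = 68 - 64 = 4
L[0] is the binding max in step 0, so L[0] = dur[0] = 4

L[0] = 4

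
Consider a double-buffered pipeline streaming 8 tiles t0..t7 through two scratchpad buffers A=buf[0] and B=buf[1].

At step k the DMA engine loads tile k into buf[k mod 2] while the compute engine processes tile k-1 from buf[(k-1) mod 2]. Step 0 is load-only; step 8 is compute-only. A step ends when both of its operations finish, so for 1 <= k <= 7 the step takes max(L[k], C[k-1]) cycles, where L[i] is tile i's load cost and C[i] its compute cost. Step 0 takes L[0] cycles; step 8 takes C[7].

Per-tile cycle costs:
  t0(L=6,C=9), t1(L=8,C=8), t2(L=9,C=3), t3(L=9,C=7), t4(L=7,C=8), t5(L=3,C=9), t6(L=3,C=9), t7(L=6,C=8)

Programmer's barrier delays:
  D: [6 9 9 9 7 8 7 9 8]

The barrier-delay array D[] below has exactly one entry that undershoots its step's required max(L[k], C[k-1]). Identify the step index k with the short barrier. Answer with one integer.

hazard at step 6

[0] required=L[0]=6=6 vs D=6 ok
[1] required=max(L[1]=8,C[0]=9)=9 vs D=9 ok
[2] required=max(L[2]=9,C[1]=8)=9 vs D=9 ok
[3] required=max(L[3]=9,C[2]=3)=9 vs D=9 ok
[4] required=max(L[4]=7,C[3]=7)=7 vs D=7 ok
[5] required=max(L[5]=3,C[4]=8)=8 vs D=8 ok
[6] required=max(L[6]=3,C[5]=9)=9 vs D=7 SHORT
[7] required=max(L[7]=6,C[6]=9)=9 vs D=9 ok
[8] required=C[7]=8=8 vs D=8 ok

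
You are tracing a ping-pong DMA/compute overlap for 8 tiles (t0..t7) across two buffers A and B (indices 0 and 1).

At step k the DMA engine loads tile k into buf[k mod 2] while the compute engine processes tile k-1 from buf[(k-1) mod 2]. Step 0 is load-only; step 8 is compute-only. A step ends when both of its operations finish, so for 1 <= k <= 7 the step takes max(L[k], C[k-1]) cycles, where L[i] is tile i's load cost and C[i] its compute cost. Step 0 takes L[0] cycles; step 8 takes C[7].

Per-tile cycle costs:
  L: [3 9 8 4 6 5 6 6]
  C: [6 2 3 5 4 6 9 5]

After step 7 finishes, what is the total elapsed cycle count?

end_cycle[7] = 50

step 0: L[0]=3 → dur=3, Σ=3 | A=load:t0 B=idle [load-only]
step 1: L[1]=9 C[0]=6 → dur=9, Σ=12 | A=compute:t0 B=load:t1 [load-bound]
step 2: L[2]=8 C[1]=2 → dur=8, Σ=20 | A=load:t2 B=compute:t1 [load-bound]
step 3: L[3]=4 C[2]=3 → dur=4, Σ=24 | A=compute:t2 B=load:t3 [load-bound]
step 4: L[4]=6 C[3]=5 → dur=6, Σ=30 | A=load:t4 B=compute:t3 [load-bound]
step 5: L[5]=5 C[4]=4 → dur=5, Σ=35 | A=compute:t4 B=load:t5 [load-bound]
step 6: L[6]=6 C[5]=6 → dur=6, Σ=41 | A=load:t6 B=compute:t5 [tied]
step 7: L[7]=6 C[6]=9 → dur=9, Σ=50 | A=compute:t6 B=load:t7 [compute-bound]
step 8: C[7]=5 → dur=5, Σ=55 | A=idle B=compute:t7 [compute-only]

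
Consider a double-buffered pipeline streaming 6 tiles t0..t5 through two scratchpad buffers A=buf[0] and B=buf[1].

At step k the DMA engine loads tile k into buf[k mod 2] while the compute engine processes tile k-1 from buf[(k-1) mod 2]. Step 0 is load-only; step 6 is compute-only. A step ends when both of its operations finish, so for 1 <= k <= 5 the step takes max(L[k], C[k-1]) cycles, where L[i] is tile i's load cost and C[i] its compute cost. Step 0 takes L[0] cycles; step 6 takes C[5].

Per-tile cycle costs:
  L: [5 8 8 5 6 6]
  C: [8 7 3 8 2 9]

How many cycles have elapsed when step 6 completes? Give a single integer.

end_cycle[6] = 49

step 0: L[0]=5 → dur=5, Σ=5 | A=load:t0 B=idle [load-only]
step 1: L[1]=8 C[0]=8 → dur=8, Σ=13 | A=compute:t0 B=load:t1 [tied]
step 2: L[2]=8 C[1]=7 → dur=8, Σ=21 | A=load:t2 B=compute:t1 [load-bound]
step 3: L[3]=5 C[2]=3 → dur=5, Σ=26 | A=compute:t2 B=load:t3 [load-bound]
step 4: L[4]=6 C[3]=8 → dur=8, Σ=34 | A=load:t4 B=compute:t3 [compute-bound]
step 5: L[5]=6 C[4]=2 → dur=6, Σ=40 | A=compute:t4 B=load:t5 [load-bound]
step 6: C[5]=9 → dur=9, Σ=49 | A=idle B=compute:t5 [compute-only]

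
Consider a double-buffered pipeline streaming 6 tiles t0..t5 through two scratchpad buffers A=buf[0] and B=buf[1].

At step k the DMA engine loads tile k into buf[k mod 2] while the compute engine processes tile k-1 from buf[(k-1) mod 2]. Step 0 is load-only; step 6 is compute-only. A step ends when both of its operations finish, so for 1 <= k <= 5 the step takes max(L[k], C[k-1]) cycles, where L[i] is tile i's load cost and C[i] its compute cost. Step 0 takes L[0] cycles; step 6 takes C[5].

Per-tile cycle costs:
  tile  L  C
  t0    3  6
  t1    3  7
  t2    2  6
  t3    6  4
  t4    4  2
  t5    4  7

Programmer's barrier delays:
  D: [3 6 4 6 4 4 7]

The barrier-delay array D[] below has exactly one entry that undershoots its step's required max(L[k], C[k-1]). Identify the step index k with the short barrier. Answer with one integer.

hazard at step 2

k=0 barrier L[0]=3→3c, D[0]=3 ok
k=1 barrier max(L[1]=3,C[0]=6)→6c, D[1]=6 ok
k=2 barrier max(L[2]=2,C[1]=7)→7c, D[2]=4 SHORT
k=3 barrier max(L[3]=6,C[2]=6)→6c, D[3]=6 ok
k=4 barrier max(L[4]=4,C[3]=4)→4c, D[4]=4 ok
k=5 barrier max(L[5]=4,C[4]=2)→4c, D[5]=4 ok
k=6 barrier C[5]=7→7c, D[6]=7 ok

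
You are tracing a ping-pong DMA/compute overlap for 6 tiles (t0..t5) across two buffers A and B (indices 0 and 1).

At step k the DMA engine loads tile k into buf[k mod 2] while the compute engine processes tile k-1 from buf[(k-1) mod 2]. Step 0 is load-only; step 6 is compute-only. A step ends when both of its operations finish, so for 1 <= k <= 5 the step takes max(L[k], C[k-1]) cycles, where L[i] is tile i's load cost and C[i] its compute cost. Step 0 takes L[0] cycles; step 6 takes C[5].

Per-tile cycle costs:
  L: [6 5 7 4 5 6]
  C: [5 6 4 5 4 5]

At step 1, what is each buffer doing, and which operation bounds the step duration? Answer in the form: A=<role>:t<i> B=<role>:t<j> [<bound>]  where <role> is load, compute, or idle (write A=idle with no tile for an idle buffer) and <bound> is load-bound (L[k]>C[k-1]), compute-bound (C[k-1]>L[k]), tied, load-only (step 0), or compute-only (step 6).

k=0 load=t0/6c comp=- wait=6 total=6
k=1 load=t1/5c comp=t0/5c wait=5 total=11
k=2 load=t2/7c comp=t1/6c wait=7 total=18
k=3 load=t3/4c comp=t2/4c wait=4 total=22
k=4 load=t4/5c comp=t3/5c wait=5 total=27
k=5 load=t5/6c comp=t4/4c wait=6 total=33
k=6 load=- comp=t5/5c wait=5 total=38

step 1: A=compute:t0 B=load:t1 [tied]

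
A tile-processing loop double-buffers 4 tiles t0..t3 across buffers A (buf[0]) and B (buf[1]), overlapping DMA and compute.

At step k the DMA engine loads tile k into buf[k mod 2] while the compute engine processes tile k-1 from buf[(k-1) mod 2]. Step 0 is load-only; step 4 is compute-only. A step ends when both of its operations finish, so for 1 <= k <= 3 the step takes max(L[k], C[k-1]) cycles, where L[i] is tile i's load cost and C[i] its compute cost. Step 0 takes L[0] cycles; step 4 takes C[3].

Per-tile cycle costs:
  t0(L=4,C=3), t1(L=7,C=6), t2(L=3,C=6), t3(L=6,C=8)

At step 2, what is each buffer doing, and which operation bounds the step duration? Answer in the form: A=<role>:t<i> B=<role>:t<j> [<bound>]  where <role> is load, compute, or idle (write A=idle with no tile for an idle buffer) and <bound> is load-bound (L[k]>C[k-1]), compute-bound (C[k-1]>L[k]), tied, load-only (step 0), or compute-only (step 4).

  0. 4=4c; end=4; A:t0 B:-
  1. max(7,3)=7c; end=11; A:t0 B:t1
  2. max(3,6)=6c; end=17; A:t2 B:t1
  3. max(6,6)=6c; end=23; A:t2 B:t3
  4. 8=8c; end=31; A:t2 B:t3

step 2: A=load:t2 B=compute:t1 [compute-bound]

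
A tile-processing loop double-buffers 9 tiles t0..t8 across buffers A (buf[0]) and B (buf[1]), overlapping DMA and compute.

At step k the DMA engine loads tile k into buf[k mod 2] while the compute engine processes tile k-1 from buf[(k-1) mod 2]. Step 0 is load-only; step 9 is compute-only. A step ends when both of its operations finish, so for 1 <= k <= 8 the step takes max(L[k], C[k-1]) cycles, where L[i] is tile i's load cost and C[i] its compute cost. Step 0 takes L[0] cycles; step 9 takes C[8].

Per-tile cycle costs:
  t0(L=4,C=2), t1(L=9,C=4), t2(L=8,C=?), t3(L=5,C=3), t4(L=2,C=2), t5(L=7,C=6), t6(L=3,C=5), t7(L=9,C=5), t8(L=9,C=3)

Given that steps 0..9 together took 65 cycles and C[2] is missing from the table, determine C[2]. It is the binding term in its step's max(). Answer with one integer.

C[2] = 7

step 0 | dur = L[0]=4 = 4
step 1 | dur = max(L[1]=9, C[0]=2) = 9
step 2 | dur = max(L[2]=8, C[1]=4) = 8
step 3 | dur = max(L[3]=5, C[2]=?) = C[2]  (unknown; binding)
step 4 | dur = max(L[4]=2, C[3]=3) = 3
step 5 | dur = max(L[5]=7, C[4]=2) = 7
step 6 | dur = max(L[6]=3, C[5]=6) = 6
step 7 | dur = max(L[7]=9, C[6]=5) = 9
step 8 | dur = max(L[8]=9, C[7]=5) = 9
step 9 | dur = C[8]=3 = 3
sum of known step durations = 58
dur[3] = total - known = 65 - 58 = 7
C[2] is the binding max in step 3, so C[2] = dur[3] = 7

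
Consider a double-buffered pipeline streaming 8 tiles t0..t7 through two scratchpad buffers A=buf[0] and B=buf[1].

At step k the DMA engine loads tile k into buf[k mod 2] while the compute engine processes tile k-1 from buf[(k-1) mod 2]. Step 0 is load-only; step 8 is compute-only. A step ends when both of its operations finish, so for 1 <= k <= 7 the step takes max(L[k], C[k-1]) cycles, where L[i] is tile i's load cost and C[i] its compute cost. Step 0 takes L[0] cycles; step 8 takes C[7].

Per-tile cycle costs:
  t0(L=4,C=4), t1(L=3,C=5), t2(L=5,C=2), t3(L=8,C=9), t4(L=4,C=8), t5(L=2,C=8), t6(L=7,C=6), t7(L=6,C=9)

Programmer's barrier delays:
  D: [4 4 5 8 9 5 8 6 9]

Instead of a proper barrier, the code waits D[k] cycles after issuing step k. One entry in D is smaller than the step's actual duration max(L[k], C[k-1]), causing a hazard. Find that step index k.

step 0: need L[0]=4 = 4; D[0]=4 ok
step 1: need max(L[1]=3,C[0]=4) = 4; D[1]=4 ok
step 2: need max(L[2]=5,C[1]=5) = 5; D[2]=5 ok
step 3: need max(L[3]=8,C[2]=2) = 8; D[3]=8 ok
step 4: need max(L[4]=4,C[3]=9) = 9; D[4]=9 ok
step 5: need max(L[5]=2,C[4]=8) = 8; D[5]=5 SHORT
step 6: need max(L[6]=7,C[5]=8) = 8; D[6]=8 ok
step 7: need max(L[7]=6,C[6]=6) = 6; D[7]=6 ok
step 8: need C[7]=9 = 9; D[8]=9 ok

hazard at step 5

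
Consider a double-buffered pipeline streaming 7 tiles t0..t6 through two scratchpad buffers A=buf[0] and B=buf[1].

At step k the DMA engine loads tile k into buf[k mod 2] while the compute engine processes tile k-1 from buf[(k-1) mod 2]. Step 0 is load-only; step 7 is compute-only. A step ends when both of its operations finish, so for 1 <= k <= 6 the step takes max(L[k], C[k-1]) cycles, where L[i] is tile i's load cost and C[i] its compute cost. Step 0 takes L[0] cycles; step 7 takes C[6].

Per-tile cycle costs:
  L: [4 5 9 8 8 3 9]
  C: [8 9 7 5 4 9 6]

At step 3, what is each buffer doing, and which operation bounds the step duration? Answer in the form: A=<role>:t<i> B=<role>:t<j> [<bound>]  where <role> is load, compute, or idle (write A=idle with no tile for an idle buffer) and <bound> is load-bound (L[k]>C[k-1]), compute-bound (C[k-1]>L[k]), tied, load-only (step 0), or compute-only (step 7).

step 3: A=compute:t2 B=load:t3 [load-bound]

k=0 load=t0/4c comp=- wait=4 total=4
k=1 load=t1/5c comp=t0/8c wait=8 total=12
k=2 load=t2/9c comp=t1/9c wait=9 total=21
k=3 load=t3/8c comp=t2/7c wait=8 total=29
k=4 load=t4/8c comp=t3/5c wait=8 total=37
k=5 load=t5/3c comp=t4/4c wait=4 total=41
k=6 load=t6/9c comp=t5/9c wait=9 total=50
k=7 load=- comp=t6/6c wait=6 total=56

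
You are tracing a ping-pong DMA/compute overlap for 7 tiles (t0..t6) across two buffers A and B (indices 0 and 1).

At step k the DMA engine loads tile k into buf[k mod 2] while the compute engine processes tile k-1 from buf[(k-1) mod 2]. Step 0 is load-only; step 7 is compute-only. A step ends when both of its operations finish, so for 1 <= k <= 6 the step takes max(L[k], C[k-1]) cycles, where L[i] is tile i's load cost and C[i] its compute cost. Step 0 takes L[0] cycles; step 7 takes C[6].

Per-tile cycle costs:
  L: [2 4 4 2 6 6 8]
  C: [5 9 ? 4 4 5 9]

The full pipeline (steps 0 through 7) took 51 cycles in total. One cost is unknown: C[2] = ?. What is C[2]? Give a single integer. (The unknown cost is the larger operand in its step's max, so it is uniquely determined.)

step 0 = dur = L[0]=2 = 2
step 1 = dur = max(L[1]=4, C[0]=5) = 5
step 2 = dur = max(L[2]=4, C[1]=9) = 9
step 3 = dur = max(L[3]=2, C[2]=?) = C[2]  (unknown; binding)
step 4 = dur = max(L[4]=6, C[3]=4) = 6
step 5 = dur = max(L[5]=6, C[4]=4) = 6
step 6 = dur = max(L[6]=8, C[5]=5) = 8
step 7 = dur = C[6]=9 = 9
sum of known step durations = 45
dur[3] = total - known = 51 - 45 = 6
C[2] is the binding max in step 3, so C[2] = dur[3] = 6

C[2] = 6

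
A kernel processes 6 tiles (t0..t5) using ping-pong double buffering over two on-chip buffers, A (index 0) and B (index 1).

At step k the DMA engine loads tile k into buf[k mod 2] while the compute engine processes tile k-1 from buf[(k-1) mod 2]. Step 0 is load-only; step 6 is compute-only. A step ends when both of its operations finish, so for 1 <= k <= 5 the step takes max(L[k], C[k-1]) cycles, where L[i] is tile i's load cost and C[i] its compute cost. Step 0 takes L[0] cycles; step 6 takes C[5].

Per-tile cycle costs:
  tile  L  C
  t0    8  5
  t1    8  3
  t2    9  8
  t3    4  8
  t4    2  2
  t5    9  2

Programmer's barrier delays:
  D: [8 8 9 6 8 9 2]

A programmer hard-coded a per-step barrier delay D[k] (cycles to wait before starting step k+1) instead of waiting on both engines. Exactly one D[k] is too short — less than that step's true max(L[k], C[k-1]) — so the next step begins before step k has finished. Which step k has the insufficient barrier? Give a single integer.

[0] required=L[0]=8=8 vs D=8 ok
[1] required=max(L[1]=8,C[0]=5)=8 vs D=8 ok
[2] required=max(L[2]=9,C[1]=3)=9 vs D=9 ok
[3] required=max(L[3]=4,C[2]=8)=8 vs D=6 SHORT
[4] required=max(L[4]=2,C[3]=8)=8 vs D=8 ok
[5] required=max(L[5]=9,C[4]=2)=9 vs D=9 ok
[6] required=C[5]=2=2 vs D=2 ok

hazard at step 3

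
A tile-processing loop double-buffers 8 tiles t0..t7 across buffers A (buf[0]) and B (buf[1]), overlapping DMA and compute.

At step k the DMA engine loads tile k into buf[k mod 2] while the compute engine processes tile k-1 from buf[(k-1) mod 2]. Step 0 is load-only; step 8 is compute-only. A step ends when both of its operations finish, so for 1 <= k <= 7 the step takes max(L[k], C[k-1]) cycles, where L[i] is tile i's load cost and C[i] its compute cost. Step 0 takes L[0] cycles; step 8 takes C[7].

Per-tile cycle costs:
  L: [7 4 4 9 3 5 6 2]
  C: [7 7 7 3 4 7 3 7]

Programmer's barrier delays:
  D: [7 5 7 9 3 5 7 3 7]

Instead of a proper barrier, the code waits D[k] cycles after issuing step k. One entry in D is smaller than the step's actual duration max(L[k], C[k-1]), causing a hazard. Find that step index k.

hazard at step 1

k=0 barrier L[0]=7→7c, D[0]=7 ok
k=1 barrier max(L[1]=4,C[0]=7)→7c, D[1]=5 SHORT
k=2 barrier max(L[2]=4,C[1]=7)→7c, D[2]=7 ok
k=3 barrier max(L[3]=9,C[2]=7)→9c, D[3]=9 ok
k=4 barrier max(L[4]=3,C[3]=3)→3c, D[4]=3 ok
k=5 barrier max(L[5]=5,C[4]=4)→5c, D[5]=5 ok
k=6 barrier max(L[6]=6,C[5]=7)→7c, D[6]=7 ok
k=7 barrier max(L[7]=2,C[6]=3)→3c, D[7]=3 ok
k=8 barrier C[7]=7→7c, D[8]=7 ok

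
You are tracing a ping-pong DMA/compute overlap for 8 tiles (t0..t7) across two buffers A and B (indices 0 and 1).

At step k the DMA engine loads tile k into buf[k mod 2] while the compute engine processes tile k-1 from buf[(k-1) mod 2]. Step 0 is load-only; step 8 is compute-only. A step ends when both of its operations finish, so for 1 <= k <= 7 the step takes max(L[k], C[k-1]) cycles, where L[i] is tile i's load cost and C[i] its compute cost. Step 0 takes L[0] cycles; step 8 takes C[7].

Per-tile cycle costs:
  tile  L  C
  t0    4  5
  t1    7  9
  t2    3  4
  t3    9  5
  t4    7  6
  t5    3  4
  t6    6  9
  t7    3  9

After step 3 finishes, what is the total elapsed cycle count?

end_cycle[3] = 29

k=0 load=t0/4c comp=- wait=4 total=4
k=1 load=t1/7c comp=t0/5c wait=7 total=11
k=2 load=t2/3c comp=t1/9c wait=9 total=20
k=3 load=t3/9c comp=t2/4c wait=9 total=29
k=4 load=t4/7c comp=t3/5c wait=7 total=36
k=5 load=t5/3c comp=t4/6c wait=6 total=42
k=6 load=t6/6c comp=t5/4c wait=6 total=48
k=7 load=t7/3c comp=t6/9c wait=9 total=57
k=8 load=- comp=t7/9c wait=9 total=66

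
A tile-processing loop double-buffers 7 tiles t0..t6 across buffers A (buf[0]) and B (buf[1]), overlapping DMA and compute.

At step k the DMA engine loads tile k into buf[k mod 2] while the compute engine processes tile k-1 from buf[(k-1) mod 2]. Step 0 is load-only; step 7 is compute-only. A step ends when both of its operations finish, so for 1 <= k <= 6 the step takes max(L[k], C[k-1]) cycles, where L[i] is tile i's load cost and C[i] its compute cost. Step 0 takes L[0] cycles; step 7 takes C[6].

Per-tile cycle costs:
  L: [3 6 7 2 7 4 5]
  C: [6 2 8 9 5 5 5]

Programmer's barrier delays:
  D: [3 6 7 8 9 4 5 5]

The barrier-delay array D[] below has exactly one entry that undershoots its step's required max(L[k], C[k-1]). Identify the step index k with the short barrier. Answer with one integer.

[0] required=L[0]=3=3 vs D=3 ok
[1] required=max(L[1]=6,C[0]=6)=6 vs D=6 ok
[2] required=max(L[2]=7,C[1]=2)=7 vs D=7 ok
[3] required=max(L[3]=2,C[2]=8)=8 vs D=8 ok
[4] required=max(L[4]=7,C[3]=9)=9 vs D=9 ok
[5] required=max(L[5]=4,C[4]=5)=5 vs D=4 SHORT
[6] required=max(L[6]=5,C[5]=5)=5 vs D=5 ok
[7] required=C[6]=5=5 vs D=5 ok

hazard at step 5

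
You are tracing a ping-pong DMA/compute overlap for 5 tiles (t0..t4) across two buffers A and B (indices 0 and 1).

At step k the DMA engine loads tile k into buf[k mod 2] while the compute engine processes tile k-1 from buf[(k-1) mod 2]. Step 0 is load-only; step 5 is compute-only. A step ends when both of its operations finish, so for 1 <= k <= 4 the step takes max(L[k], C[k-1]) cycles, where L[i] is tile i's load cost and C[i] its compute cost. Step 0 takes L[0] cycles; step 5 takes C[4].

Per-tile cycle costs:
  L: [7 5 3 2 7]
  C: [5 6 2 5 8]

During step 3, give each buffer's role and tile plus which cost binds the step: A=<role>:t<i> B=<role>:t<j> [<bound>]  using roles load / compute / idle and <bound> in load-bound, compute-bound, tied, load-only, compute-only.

step 0: L[0]=7 → dur=7, Σ=7 | A=load:t0 B=idle [load-only]
step 1: L[1]=5 C[0]=5 → dur=5, Σ=12 | A=compute:t0 B=load:t1 [tied]
step 2: L[2]=3 C[1]=6 → dur=6, Σ=18 | A=load:t2 B=compute:t1 [compute-bound]
step 3: L[3]=2 C[2]=2 → dur=2, Σ=20 | A=compute:t2 B=load:t3 [tied]
step 4: L[4]=7 C[3]=5 → dur=7, Σ=27 | A=load:t4 B=compute:t3 [load-bound]
step 5: C[4]=8 → dur=8, Σ=35 | A=compute:t4 B=idle [compute-only]

step 3: A=compute:t2 B=load:t3 [tied]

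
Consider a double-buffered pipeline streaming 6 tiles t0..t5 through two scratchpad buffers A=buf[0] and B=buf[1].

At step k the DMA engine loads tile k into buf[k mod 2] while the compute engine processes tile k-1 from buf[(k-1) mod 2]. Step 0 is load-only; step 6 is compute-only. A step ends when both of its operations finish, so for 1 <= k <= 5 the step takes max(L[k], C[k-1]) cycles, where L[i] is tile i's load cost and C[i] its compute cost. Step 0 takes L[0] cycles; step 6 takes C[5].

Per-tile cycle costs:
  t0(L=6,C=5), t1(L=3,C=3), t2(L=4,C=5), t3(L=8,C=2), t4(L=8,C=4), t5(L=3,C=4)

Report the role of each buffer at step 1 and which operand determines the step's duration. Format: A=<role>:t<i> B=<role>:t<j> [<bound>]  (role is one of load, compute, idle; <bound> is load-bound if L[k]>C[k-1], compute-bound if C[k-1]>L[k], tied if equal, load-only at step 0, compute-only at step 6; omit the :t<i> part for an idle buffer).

  0. 6=6c; end=6; A:t0 B:-
  1. max(3,5)=5c; end=11; A:t0 B:t1
  2. max(4,3)=4c; end=15; A:t2 B:t1
  3. max(8,5)=8c; end=23; A:t2 B:t3
  4. max(8,2)=8c; end=31; A:t4 B:t3
  5. max(3,4)=4c; end=35; A:t4 B:t5
  6. 4=4c; end=39; A:t4 B:t5

step 1: A=compute:t0 B=load:t1 [compute-bound]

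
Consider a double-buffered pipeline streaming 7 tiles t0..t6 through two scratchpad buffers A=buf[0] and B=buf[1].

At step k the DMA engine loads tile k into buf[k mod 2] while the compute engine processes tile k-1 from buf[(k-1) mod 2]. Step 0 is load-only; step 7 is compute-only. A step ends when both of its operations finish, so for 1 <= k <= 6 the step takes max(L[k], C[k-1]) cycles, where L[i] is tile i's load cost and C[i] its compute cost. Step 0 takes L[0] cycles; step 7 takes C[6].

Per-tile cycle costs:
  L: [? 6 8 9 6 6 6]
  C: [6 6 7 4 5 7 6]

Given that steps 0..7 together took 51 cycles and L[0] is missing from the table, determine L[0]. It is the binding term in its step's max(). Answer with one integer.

step 0 | dur = L[0]=? = L[0]  (unknown; binding)
step 1 | dur = max(L[1]=6, C[0]=6) = 6
step 2 | dur = max(L[2]=8, C[1]=6) = 8
step 3 | dur = max(L[3]=9, C[2]=7) = 9
step 4 | dur = max(L[4]=6, C[3]=4) = 6
step 5 | dur = max(L[5]=6, C[4]=5) = 6
step 6 | dur = max(L[6]=6, C[5]=7) = 7
step 7 | dur = C[6]=6 = 6
sum of known step durations = 48
dur[0] = total - known = 51 - 48 = 3
L[0] is the binding max in step 0, so L[0] = dur[0] = 3

L[0] = 3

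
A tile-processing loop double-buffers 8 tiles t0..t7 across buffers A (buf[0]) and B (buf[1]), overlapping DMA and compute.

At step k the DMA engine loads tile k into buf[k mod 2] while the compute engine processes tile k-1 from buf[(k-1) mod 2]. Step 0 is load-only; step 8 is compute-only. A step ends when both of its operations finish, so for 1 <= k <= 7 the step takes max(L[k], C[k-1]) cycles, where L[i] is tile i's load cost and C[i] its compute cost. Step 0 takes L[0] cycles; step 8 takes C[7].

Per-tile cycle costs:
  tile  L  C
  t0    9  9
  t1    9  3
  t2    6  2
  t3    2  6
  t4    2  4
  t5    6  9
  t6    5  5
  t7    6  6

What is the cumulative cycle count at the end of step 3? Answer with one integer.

end_cycle[3] = 26

  0. 9=9c; end=9; A:t0 B:-
  1. max(9,9)=9c; end=18; A:t0 B:t1
  2. max(6,3)=6c; end=24; A:t2 B:t1
  3. max(2,2)=2c; end=26; A:t2 B:t3
  4. max(2,6)=6c; end=32; A:t4 B:t3
  5. max(6,4)=6c; end=38; A:t4 B:t5
  6. max(5,9)=9c; end=47; A:t6 B:t5
  7. max(6,5)=6c; end=53; A:t6 B:t7
  8. 6=6c; end=59; A:t6 B:t7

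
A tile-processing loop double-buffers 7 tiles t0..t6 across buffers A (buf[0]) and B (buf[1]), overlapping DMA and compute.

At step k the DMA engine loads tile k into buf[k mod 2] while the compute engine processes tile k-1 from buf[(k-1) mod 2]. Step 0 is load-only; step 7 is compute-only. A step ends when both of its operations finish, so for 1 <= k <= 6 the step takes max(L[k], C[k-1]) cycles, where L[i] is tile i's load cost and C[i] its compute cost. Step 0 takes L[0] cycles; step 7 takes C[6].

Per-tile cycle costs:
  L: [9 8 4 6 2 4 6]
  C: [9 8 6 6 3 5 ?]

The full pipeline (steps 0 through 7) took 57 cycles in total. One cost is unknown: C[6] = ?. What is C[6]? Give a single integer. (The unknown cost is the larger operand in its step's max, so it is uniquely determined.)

step 0 | dur = L[0]=9 = 9
step 1 | dur = max(L[1]=8, C[0]=9) = 9
step 2 | dur = max(L[2]=4, C[1]=8) = 8
step 3 | dur = max(L[3]=6, C[2]=6) = 6
step 4 | dur = max(L[4]=2, C[3]=6) = 6
step 5 | dur = max(L[5]=4, C[4]=3) = 4
step 6 | dur = max(L[6]=6, C[5]=5) = 6
step 7 | dur = C[6]=? = C[6]  (unknown; binding)
sum of known step durations = 48
dur[7] = total - known = 57 - 48 = 9
C[6] is the binding max in step 7, so C[6] = dur[7] = 9

C[6] = 9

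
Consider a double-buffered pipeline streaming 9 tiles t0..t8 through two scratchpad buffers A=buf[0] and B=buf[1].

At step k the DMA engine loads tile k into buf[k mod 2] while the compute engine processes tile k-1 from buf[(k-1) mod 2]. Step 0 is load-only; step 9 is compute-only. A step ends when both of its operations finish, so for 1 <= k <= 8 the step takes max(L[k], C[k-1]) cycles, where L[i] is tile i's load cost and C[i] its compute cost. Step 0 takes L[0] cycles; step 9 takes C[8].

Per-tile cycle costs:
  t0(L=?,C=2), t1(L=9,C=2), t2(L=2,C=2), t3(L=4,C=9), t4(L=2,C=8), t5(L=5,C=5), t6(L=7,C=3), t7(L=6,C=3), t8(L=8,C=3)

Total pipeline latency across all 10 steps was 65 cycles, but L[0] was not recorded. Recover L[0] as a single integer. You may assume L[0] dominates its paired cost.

step 0 → dur = L[0]=? = L[0]  (unknown; binding)
step 1 → dur = max(L[1]=9, C[0]=2) = 9
step 2 → dur = max(L[2]=2, C[1]=2) = 2
step 3 → dur = max(L[3]=4, C[2]=2) = 4
step 4 → dur = max(L[4]=2, C[3]=9) = 9
step 5 → dur = max(L[5]=5, C[4]=8) = 8
step 6 → dur = max(L[6]=7, C[5]=5) = 7
step 7 → dur = max(L[7]=6, C[6]=3) = 6
step 8 → dur = max(L[8]=8, C[7]=3) = 8
step 9 → dur = C[8]=3 = 3
sum of known step durations = 56
dur[0] = total - known = 65 - 56 = 9
L[0] is the binding max in step 0, so L[0] = dur[0] = 9

L[0] = 9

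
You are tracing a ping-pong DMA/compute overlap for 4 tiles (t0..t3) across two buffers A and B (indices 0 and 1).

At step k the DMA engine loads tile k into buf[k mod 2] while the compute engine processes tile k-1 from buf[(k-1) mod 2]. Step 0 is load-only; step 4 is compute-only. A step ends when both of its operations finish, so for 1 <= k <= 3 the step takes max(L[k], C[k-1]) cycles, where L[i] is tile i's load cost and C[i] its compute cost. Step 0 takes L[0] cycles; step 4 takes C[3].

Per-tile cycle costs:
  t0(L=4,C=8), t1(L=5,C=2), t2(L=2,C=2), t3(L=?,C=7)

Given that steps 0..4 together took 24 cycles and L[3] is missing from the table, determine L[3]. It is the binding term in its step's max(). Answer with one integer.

step 0 → dur = L[0]=4 = 4
step 1 → dur = max(L[1]=5, C[0]=8) = 8
step 2 → dur = max(L[2]=2, C[1]=2) = 2
step 3 → dur = max(L[3]=?, C[2]=2) = L[3]  (unknown; binding)
step 4 → dur = C[3]=7 = 7
sum of known step durations = 21
dur[3] = total - known = 24 - 21 = 3
L[3] is the binding max in step 3, so L[3] = dur[3] = 3

L[3] = 3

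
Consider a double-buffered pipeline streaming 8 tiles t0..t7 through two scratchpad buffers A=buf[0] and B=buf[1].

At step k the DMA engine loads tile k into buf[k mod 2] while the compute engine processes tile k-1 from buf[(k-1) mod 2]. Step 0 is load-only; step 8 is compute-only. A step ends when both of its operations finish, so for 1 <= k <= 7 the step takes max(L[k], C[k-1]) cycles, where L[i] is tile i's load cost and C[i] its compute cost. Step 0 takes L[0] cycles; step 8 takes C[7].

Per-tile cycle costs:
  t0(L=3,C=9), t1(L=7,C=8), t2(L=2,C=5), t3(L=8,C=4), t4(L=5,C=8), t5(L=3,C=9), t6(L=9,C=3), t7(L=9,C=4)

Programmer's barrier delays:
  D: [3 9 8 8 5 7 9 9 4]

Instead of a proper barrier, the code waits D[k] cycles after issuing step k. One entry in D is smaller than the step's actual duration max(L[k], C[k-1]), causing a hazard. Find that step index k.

hazard at step 5

k=0 barrier L[0]=3→3c, D[0]=3 ok
k=1 barrier max(L[1]=7,C[0]=9)→9c, D[1]=9 ok
k=2 barrier max(L[2]=2,C[1]=8)→8c, D[2]=8 ok
k=3 barrier max(L[3]=8,C[2]=5)→8c, D[3]=8 ok
k=4 barrier max(L[4]=5,C[3]=4)→5c, D[4]=5 ok
k=5 barrier max(L[5]=3,C[4]=8)→8c, D[5]=7 SHORT
k=6 barrier max(L[6]=9,C[5]=9)→9c, D[6]=9 ok
k=7 barrier max(L[7]=9,C[6]=3)→9c, D[7]=9 ok
k=8 barrier C[7]=4→4c, D[8]=4 ok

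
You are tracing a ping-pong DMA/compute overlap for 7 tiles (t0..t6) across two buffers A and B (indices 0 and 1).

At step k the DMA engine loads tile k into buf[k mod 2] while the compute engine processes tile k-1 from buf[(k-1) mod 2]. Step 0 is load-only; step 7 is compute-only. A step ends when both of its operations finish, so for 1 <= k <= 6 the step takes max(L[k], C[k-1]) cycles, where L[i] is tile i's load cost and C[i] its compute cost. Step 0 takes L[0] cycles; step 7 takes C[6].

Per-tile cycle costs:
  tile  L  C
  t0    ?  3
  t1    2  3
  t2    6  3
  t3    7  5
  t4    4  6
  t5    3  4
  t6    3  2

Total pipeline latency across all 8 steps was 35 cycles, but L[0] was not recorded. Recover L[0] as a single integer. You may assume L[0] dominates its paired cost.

step 0: dur = L[0]=? = L[0]  (unknown; binding)
step 1: dur = max(L[1]=2, C[0]=3) = 3
step 2: dur = max(L[2]=6, C[1]=3) = 6
step 3: dur = max(L[3]=7, C[2]=3) = 7
step 4: dur = max(L[4]=4, C[3]=5) = 5
step 5: dur = max(L[5]=3, C[4]=6) = 6
step 6: dur = max(L[6]=3, C[5]=4) = 4
step 7: dur = C[6]=2 = 2
sum of known step durations = 33
dur[0] = total - known = 35 - 33 = 2
L[0] is the binding max in step 0, so L[0] = dur[0] = 2

L[0] = 2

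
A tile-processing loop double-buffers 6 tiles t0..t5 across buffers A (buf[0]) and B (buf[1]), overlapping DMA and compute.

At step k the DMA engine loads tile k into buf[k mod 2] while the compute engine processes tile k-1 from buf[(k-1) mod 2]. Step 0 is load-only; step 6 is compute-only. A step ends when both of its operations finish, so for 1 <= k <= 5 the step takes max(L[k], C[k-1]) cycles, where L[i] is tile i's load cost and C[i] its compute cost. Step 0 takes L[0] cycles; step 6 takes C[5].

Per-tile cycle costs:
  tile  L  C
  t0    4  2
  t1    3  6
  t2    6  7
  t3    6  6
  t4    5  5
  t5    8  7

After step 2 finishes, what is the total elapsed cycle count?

end_cycle[2] = 13

step 0: L[0]=4 → dur=4, Σ=4 | A=load:t0 B=idle [load-only]
step 1: L[1]=3 C[0]=2 → dur=3, Σ=7 | A=compute:t0 B=load:t1 [load-bound]
step 2: L[2]=6 C[1]=6 → dur=6, Σ=13 | A=load:t2 B=compute:t1 [tied]
step 3: L[3]=6 C[2]=7 → dur=7, Σ=20 | A=compute:t2 B=load:t3 [compute-bound]
step 4: L[4]=5 C[3]=6 → dur=6, Σ=26 | A=load:t4 B=compute:t3 [compute-bound]
step 5: L[5]=8 C[4]=5 → dur=8, Σ=34 | A=compute:t4 B=load:t5 [load-bound]
step 6: C[5]=7 → dur=7, Σ=41 | A=idle B=compute:t5 [compute-only]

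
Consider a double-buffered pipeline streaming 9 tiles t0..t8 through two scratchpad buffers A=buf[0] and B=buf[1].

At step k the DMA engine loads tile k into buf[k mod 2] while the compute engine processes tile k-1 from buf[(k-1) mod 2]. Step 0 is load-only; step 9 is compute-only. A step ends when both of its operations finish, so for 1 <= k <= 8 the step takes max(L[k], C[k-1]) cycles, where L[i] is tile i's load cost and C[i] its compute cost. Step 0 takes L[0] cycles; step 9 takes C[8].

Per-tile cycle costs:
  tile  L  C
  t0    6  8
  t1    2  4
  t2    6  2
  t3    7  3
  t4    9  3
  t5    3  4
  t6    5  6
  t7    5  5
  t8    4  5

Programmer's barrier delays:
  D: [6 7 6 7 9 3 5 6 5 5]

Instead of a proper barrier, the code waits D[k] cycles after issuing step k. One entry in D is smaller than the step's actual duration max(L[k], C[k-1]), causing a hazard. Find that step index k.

[0] required=L[0]=6=6 vs D=6 ok
[1] required=max(L[1]=2,C[0]=8)=8 vs D=7 SHORT
[2] required=max(L[2]=6,C[1]=4)=6 vs D=6 ok
[3] required=max(L[3]=7,C[2]=2)=7 vs D=7 ok
[4] required=max(L[4]=9,C[3]=3)=9 vs D=9 ok
[5] required=max(L[5]=3,C[4]=3)=3 vs D=3 ok
[6] required=max(L[6]=5,C[5]=4)=5 vs D=5 ok
[7] required=max(L[7]=5,C[6]=6)=6 vs D=6 ok
[8] required=max(L[8]=4,C[7]=5)=5 vs D=5 ok
[9] required=C[8]=5=5 vs D=5 ok

hazard at step 1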